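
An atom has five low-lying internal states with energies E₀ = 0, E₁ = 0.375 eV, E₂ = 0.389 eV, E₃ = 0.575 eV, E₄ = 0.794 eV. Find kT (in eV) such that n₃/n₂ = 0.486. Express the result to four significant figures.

n₃/n₂ = exp[−(E₃−E₂)/kT] = 0.486.
⇒ (E₃−E₂)/kT = ln(1/0.486) = ln(2.05761) = 0.721545.
kT = 0.186 eV / 0.721545 = 0.2578 eV.

0.2578 eV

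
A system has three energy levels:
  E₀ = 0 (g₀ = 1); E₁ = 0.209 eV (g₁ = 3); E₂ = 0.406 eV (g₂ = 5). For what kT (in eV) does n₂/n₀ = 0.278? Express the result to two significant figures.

n₂/n₀ = (g₂/g₀) exp[−(E₂−E₀)/kT] = 0.278.
⇒ (E₂−E₀)/kT = ln((5/1)/0.278) = ln(17.99) = 2.890.
kT = 0.406 eV / 2.890 = 0.14 eV.

0.14 eV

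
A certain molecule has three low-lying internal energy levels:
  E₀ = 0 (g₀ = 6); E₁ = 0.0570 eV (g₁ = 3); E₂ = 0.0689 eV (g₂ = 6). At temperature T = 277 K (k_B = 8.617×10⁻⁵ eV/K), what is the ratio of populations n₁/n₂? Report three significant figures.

k_BT = 8.617×10⁻⁵ × 277 K = 0.023869 eV.
n₁/n₂ = (g₁/g₂) exp[−(E₁−E₂)/kT] = (3/6) × exp(−(-0.0119 eV)/(0.023869 eV)) = (3/6) × exp(0.49855) = 0.823.

0.823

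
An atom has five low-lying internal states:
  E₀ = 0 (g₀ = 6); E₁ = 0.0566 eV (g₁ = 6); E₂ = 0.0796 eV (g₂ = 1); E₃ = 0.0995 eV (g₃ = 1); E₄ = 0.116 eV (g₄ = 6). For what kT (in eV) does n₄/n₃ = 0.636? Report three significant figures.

0.00735 eV

n₄/n₃ = (g₄/g₃) exp[−(E₄−E₃)/kT] = 0.636.
⇒ (E₄−E₃)/kT = ln((6/1)/0.636) = ln(9.4340) = 2.2443.
kT = 0.0165 eV / 2.2443 = 0.00735 eV.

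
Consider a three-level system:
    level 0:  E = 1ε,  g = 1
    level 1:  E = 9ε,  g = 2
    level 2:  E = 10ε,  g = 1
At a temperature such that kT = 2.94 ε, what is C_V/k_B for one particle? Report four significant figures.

Eᵢ/kT = 0.340136, 3.06122, 3.40136.
Z = Σ gᵢe^(−Eᵢ/kT) = 1·e^(−0.340136) + 2·e^(−3.06122) + 1·e^(−3.40136) = 0.711674 + 0.0936611 + 0.0333279 = 0.838663.
⟨E⟩ = 2.25109 ε, ⟨E²⟩ = 13.8685 ε².
C_V/k_B = (⟨E²⟩ − ⟨E⟩²)/(kT)² = (13.8685 − 5.06741)/8.64360 = 1.018.

1.018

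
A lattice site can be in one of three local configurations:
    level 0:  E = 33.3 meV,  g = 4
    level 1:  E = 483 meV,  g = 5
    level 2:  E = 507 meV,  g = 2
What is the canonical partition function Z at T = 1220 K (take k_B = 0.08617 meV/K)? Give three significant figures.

Z = 2.98

k_BT = 0.08617 × 1220 K = 105.13 meV.
Eᵢ/kT = 0.31675, 4.5943, 4.8226.
Z = Σ gᵢe^(−Eᵢ/kT) = 4·e^(−0.31675) + 5·e^(−4.5943) + 2·e^(−4.8226) = 2.9141 + 0.050546 + 0.016092 = 2.9807.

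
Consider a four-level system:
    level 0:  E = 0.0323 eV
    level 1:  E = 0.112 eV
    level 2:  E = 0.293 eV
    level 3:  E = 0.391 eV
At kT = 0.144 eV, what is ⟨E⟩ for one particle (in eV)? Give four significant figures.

0.09719 eV

Eᵢ/kT = 0.224306, 0.777778, 2.03472, 2.71528.
Z = Σ e^(−Eᵢ/kT) = e^(−0.224306) + e^(−0.777778) + e^(−2.03472) + e^(−2.71528) = 0.799071 + 0.459426 + 0.130717 + 0.0661864 = 1.45540.
⟨E⟩ = Σ Eᵢ e^(−Eᵢ/kT) / Z = (0.0323·0.799071 + 0.112·0.459426 + 0.293·0.130717 + 0.391·0.0661864) / 1.45540 = 0.09719 eV.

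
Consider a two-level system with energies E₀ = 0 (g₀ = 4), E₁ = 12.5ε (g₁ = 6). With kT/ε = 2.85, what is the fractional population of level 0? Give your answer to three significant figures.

0.982

Eᵢ/kT = 0, 4.3860.
Z = Σ gᵢe^(−Eᵢ/kT) = 4·e^(−0) + 6·e^(−4.3860) = 4.0000 + 0.074703 = 4.0747.
P₀ = g₀ e^(−E₀/kT) / Z = 4.0000/4.0747 = 0.982.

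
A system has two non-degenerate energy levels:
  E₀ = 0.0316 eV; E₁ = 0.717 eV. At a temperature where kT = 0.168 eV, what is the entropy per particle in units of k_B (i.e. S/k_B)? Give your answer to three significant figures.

0.0846

Eᵢ/kT = 0.18810, 4.2679.
Z = Σ e^(−Eᵢ/kT) = e^(−0.18810) + e^(−4.2679) = 0.82853 + 0.014011 = 0.84254.
⟨E⟩ = Σ EᵢPᵢ = 0.042998 eV.
S/k_B = ln Z + ⟨E⟩/kT = ln(0.84254) + 0.042998/0.168 = -0.17133 + 0.25594 = 0.0846.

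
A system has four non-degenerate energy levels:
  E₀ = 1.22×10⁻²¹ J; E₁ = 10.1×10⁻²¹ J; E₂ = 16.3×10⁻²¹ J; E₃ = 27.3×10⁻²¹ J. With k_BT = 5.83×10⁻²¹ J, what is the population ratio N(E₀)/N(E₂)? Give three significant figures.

13.3

n₀/n₂ = exp[−(E₀−E₂)/kT] = exp(−(-15.08 ×10⁻²¹ J)/(5.83 ×10⁻²¹ J)) = exp(2.5866) = 13.3.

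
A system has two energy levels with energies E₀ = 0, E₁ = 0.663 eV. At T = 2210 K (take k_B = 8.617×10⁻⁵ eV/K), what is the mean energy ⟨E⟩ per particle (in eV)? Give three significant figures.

k_BT = 8.617×10⁻⁵ × 2210 K = 0.19044 eV.
Eᵢ/kT = 0, 3.4814.
Z = Σ e^(−Eᵢ/kT) = e^(−0) + e^(−3.4814) = 1.0000 + 0.030764 = 1.0308.
⟨E⟩ = Σ Eᵢ e^(−Eᵢ/kT) / Z = (0·1.0000 + 0.663·0.030764) / 1.0308 = 0.0198 eV.

0.0198 eV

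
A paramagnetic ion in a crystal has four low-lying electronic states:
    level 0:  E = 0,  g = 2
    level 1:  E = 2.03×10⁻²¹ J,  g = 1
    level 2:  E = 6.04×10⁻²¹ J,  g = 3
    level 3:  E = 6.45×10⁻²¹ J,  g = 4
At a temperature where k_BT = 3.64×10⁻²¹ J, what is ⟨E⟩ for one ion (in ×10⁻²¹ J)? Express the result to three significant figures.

Eᵢ/kT = 0, 0.55769, 1.6593, 1.7720.
Z = Σ gᵢe^(−Eᵢ/kT) = 2·e^(−0) + 1·e^(−0.55769) + 3·e^(−1.6593) + 4·e^(−1.7720) = 2.0000 + 0.57253 + 0.57082 + 0.67997 = 3.8233.
⟨E⟩ = Σ Eᵢ gᵢe^(−Eᵢ/kT) / Z = (0·2.0000 + 2.03·0.57253 + 6.04·0.57082 + 6.45·0.67997) / 3.8233 = 2.35 ×10⁻²¹ J.

2.35 ×10⁻²¹ J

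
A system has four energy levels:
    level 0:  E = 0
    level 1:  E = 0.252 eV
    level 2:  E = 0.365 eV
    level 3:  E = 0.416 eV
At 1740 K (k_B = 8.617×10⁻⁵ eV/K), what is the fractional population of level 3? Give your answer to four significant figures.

k_BT = 8.617×10⁻⁵ × 1740 K = 0.149936 eV.
Eᵢ/kT = 0, 1.68072, 2.43437, 2.77452.
Z = Σ e^(−Eᵢ/kT) = e^(−0) + e^(−1.68072) + e^(−2.43437) + e^(−2.77452) = 1.00000 + 0.186240 + 0.0876530 + 0.0623794 = 1.33627.
P₃ = e^(−E₃/kT) / Z = 0.0623794/1.33627 = 0.04668.

0.04668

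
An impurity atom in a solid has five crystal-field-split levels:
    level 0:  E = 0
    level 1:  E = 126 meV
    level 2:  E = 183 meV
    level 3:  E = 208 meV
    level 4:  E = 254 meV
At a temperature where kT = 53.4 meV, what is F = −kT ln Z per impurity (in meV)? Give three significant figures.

-7.74 meV

Eᵢ/kT = 0, 2.3596, 3.4270, 3.8951, 4.7566.
Z = Σ e^(−Eᵢ/kT) = e^(−0) + e^(−2.3596) + e^(−3.4270) + e^(−3.8951) + e^(−4.7566) = 1.0000 + 0.094458 + 0.032484 + 0.020341 + 0.0085948 = 1.1559.
F = −kT ln Z = −53.4 × ln(1.1559) = −53.4 × 0.14488 = -7.74 meV.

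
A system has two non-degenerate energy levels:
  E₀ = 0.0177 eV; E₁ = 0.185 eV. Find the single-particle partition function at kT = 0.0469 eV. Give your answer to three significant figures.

Z = 0.705

Eᵢ/kT = 0.37740, 3.9446.
Z = Σ e^(−Eᵢ/kT) = e^(−0.37740) + e^(−3.9446) = 0.68564 + 0.019359 = 0.70500.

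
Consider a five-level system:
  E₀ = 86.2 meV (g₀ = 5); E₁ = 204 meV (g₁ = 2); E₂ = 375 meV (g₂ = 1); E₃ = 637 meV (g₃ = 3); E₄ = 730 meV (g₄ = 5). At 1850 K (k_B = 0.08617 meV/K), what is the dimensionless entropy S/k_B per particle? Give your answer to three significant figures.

k_BT = 0.08617 × 1850 K = 159.41 meV.
Eᵢ/kT = 0.54074, 1.2797, 2.3524, 3.9960, 4.5794.
Z = Σ gᵢe^(−Eᵢ/kT) = 5·e^(−0.54074) + 2·e^(−1.2797) + 1·e^(−2.3524) + 3·e^(−3.9960) + 5·e^(−4.5794) = 2.9116 + 0.55624 + 0.095141 + 0.055167 + 0.051305 = 3.6695.
⟨E⟩ = Σ EᵢPᵢ = 128.83 meV.
S/k_B = ln Z + ⟨E⟩/kT = ln(3.6695) + 128.83/159.41 = 1.3001 + 0.80817 = 2.11.

2.11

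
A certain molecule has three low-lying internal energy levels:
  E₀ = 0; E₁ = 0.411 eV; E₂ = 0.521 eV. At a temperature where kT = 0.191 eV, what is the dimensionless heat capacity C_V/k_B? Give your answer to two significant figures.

0.74

Eᵢ/kT = 0, 2.152, 2.728.
Z = Σ e^(−Eᵢ/kT) = e^(−0) + e^(−2.152) + e^(−2.728) = 1.000 + 0.1163 + 0.06535 = 1.182.
⟨E⟩ = 0.06924 eV, ⟨E²⟩ = 0.03163 eV².
C_V/k_B = (⟨E²⟩ − ⟨E⟩²)/(kT)² = (0.03163 − 0.004794)/0.03648 = 0.74.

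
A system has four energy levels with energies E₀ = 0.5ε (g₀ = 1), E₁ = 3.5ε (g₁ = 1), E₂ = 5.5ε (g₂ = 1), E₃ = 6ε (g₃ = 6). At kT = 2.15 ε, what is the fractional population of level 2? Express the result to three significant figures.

0.0540

Eᵢ/kT = 0.23256, 1.6279, 2.5581, 2.7907.
Z = Σ gᵢe^(−Eᵢ/kT) = 1·e^(−0.23256) + 1·e^(−1.6279) + 1·e^(−2.5581) + 6·e^(−2.7907) = 0.79250 + 0.19634 + 0.077452 + 0.36827 = 1.4346.
P₂ = g₂ e^(−E₂/kT) / Z = 0.077452/1.4346 = 0.0540.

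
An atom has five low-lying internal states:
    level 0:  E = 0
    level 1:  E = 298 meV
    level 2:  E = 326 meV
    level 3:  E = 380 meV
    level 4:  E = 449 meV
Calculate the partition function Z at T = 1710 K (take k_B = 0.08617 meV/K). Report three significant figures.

Z = 1.37

k_BT = 0.08617 × 1710 K = 147.35 meV.
Eᵢ/kT = 0, 2.0224, 2.2124, 2.5789, 3.0472.
Z = Σ e^(−Eᵢ/kT) = e^(−0) + e^(−2.0224) + e^(−2.2124) + e^(−2.5789) + e^(−3.0472) = 1.0000 + 0.13234 + 0.10944 + 0.075857 + 0.047492 = 1.3651.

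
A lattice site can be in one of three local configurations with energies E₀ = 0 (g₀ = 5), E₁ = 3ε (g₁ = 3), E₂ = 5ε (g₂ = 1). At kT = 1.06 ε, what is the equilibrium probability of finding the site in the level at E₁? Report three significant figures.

0.0341

Eᵢ/kT = 0, 2.8302, 4.7170.
Z = Σ gᵢe^(−Eᵢ/kT) = 5·e^(−0) + 3·e^(−2.8302) + 1·e^(−4.7170) = 5.0000 + 0.17700 + 0.0089420 = 5.1859.
P₁ = g₁ e^(−E₁/kT) / Z = 0.17700/5.1859 = 0.0341.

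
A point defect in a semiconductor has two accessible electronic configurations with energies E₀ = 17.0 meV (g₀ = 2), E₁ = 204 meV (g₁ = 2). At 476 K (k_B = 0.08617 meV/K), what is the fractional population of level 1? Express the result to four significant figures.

0.01036

k_BT = 0.08617 × 476 K = 41.0169 meV.
Eᵢ/kT = 0.414463, 4.97356.
Z = Σ gᵢe^(−Eᵢ/kT) = 2·e^(−0.414463) + 2·e^(−4.97356) = 1.32139 + 0.0138369 = 1.33523.
P₁ = g₁ e^(−E₁/kT) / Z = 0.0138369/1.33523 = 0.01036.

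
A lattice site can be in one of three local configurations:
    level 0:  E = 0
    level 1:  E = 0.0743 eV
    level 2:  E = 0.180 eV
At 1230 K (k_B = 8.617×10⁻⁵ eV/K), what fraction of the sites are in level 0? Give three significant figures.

k_BT = 8.617×10⁻⁵ × 1230 K = 0.10599 eV.
Eᵢ/kT = 0, 0.70101, 1.6983.
Z = Σ e^(−Eᵢ/kT) = e^(−0) + e^(−0.70101) + e^(−1.6983) = 1.0000 + 0.49608 + 0.18299 = 1.6791.
P₀ = e^(−E₀/kT) / Z = 1.0000/1.6791 = 0.596.

0.596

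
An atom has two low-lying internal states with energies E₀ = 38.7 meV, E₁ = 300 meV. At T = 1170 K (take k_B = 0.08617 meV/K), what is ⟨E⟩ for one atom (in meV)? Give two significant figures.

57 meV

k_BT = 0.08617 × 1170 K = 100.8 meV.
Eᵢ/kT = 0.3839, 2.976.
Z = Σ e^(−Eᵢ/kT) = e^(−0.3839) + e^(−2.976) = 0.6812 + 0.05100 = 0.7322.
⟨E⟩ = Σ Eᵢ e^(−Eᵢ/kT) / Z = (38.7·0.6812 + 300·0.05100) / 0.7322 = 57 meV.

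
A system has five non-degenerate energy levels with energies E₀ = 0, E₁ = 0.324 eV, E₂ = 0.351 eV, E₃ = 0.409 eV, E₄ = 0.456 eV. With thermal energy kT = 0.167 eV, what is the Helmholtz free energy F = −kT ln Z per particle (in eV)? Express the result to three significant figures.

Eᵢ/kT = 0, 1.9401, 2.1018, 2.4491, 2.7305.
Z = Σ e^(−Eᵢ/kT) = e^(−0) + e^(−1.9401) + e^(−2.1018) + e^(−2.4491) + e^(−2.7305) = 1.0000 + 0.14369 + 0.12224 + 0.086371 + 0.065187 = 1.4175.
F = −kT ln Z = −0.167 × ln(1.4175) = −0.167 × 0.34889 = -0.0583 eV.

-0.0583 eV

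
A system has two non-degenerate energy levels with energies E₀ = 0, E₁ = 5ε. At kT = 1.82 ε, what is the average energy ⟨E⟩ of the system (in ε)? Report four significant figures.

0.3012 ε

Eᵢ/kT = 0, 2.74725.
Z = Σ e^(−Eᵢ/kT) = e^(−0) + e^(−2.74725) = 1.00000 + 0.0641039 = 1.06410.
⟨E⟩ = Σ Eᵢ e^(−Eᵢ/kT) / Z = (0·1.00000 + 5·0.0641039) / 1.06410 = 0.3012 ε.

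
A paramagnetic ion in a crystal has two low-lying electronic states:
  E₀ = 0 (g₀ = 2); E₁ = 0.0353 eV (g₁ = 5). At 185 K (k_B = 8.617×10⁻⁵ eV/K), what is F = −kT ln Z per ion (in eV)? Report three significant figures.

k_BT = 8.617×10⁻⁵ × 185 K = 0.015941 eV.
Eᵢ/kT = 0, 2.2144.
Z = Σ gᵢe^(−Eᵢ/kT) = 2·e^(−0) + 5·e^(−2.2144) = 2.0000 + 0.54610 = 2.5461.
F = −kT ln Z = −0.015941 × ln(2.5461) = −0.015941 × 0.93456 = -0.0149 eV.

-0.0149 eV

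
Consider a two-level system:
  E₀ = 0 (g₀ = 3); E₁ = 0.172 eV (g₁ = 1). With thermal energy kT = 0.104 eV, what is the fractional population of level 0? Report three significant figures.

Eᵢ/kT = 0, 1.6538.
Z = Σ gᵢe^(−Eᵢ/kT) = 3·e^(−0) + 1·e^(−1.6538) = 3.0000 + 0.19132 = 3.1913.
P₀ = g₀ e^(−E₀/kT) / Z = 3.0000/3.1913 = 0.940.

0.940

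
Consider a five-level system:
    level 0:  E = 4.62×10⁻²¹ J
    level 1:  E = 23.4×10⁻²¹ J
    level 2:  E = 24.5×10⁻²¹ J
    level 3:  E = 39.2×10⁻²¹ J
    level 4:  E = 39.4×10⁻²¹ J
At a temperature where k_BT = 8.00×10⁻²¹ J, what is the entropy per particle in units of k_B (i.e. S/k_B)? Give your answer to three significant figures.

Eᵢ/kT = 0.57750, 2.9250, 3.0625, 4.9000, 4.9250.
Z = Σ e^(−Eᵢ/kT) = e^(−0.57750) + e^(−2.9250) + e^(−3.0625) + e^(−4.9000) + e^(−4.9250) = 0.56130 + 0.053665 + 0.046771 + 0.0074466 + 0.0072627 = 0.67645.
⟨E⟩ = Σ EᵢPᵢ = 8.2385 ×10⁻²¹ J.
S/k_B = ln Z + ⟨E⟩/kT = ln(0.67645) + 8.2385/8.00 = -0.39090 + 1.0298 = 0.639.

0.639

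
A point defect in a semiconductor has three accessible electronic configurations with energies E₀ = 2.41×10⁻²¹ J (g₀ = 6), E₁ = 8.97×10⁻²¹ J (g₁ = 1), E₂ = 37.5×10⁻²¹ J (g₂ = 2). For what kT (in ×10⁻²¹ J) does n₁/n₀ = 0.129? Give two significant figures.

26 ×10⁻²¹ J

n₁/n₀ = (g₁/g₀) exp[−(E₁−E₀)/kT] = 0.129.
⇒ (E₁−E₀)/kT = ln((1/6)/0.129) = ln(1.292) = 0.2562.
kT = 6.56 ×10⁻²¹ J / 0.2562 = 26 ×10⁻²¹ J.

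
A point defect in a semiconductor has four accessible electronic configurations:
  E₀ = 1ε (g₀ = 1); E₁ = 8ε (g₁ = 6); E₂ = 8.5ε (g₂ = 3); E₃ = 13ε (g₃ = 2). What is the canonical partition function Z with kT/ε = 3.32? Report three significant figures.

Z = 1.55

Eᵢ/kT = 0.30120, 2.4096, 2.5602, 3.9157.
Z = Σ gᵢe^(−Eᵢ/kT) = 1·e^(−0.30120) + 6·e^(−2.4096) + 3·e^(−2.5602) + 2·e^(−3.9157) = 0.73993 + 0.53911 + 0.23187 + 0.039853 = 1.5508.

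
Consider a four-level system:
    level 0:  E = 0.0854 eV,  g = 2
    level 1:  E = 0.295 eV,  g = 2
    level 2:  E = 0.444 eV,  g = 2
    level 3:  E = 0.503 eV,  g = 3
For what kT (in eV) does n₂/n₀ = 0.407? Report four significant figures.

n₂/n₀ = (g₂/g₀) exp[−(E₂−E₀)/kT] = 0.407.
⇒ (E₂−E₀)/kT = ln((2/2)/0.407) = ln(2.45700) = 0.898941.
kT = 0.3586 eV / 0.898941 = 0.3989 eV.

0.3989 eV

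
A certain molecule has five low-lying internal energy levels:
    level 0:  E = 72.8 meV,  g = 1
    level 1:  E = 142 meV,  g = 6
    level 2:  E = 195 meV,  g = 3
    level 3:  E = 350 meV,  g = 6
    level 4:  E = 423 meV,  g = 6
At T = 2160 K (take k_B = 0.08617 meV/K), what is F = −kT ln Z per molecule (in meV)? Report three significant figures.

k_BT = 0.08617 × 2160 K = 186.13 meV.
Eᵢ/kT = 0.39112, 0.76291, 1.0477, 1.8804, 2.2726.
Z = Σ gᵢe^(−Eᵢ/kT) = 1·e^(−0.39112) + 6·e^(−0.76291) + 3·e^(−1.0477) + 6·e^(−1.8804) + 6·e^(−2.2726) = 0.67630 + 2.7978 + 1.0522 + 0.91517 + 0.61826 = 6.0597.
F = −kT ln Z = −186.13 × ln(6.0597) = −186.13 × 1.8017 = -335 meV.

-335 meV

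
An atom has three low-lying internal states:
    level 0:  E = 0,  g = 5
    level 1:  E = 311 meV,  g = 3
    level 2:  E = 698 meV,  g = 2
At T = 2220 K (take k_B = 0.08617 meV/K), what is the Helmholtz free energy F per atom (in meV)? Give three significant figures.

k_BT = 0.08617 × 2220 K = 191.30 meV.
Eᵢ/kT = 0, 1.6257, 3.6487.
Z = Σ gᵢe^(−Eᵢ/kT) = 5·e^(−0) + 3·e^(−1.6257) + 2·e^(−3.6487) = 5.0000 + 0.59032 + 0.052050 = 5.6424.
F = −kT ln Z = −191.30 × ln(5.6424) = −191.30 × 1.7303 = -331 meV.

-331 meV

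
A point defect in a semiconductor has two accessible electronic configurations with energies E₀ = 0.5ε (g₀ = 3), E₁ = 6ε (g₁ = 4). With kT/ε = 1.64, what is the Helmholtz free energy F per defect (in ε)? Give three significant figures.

Eᵢ/kT = 0.30488, 3.6585.
Z = Σ gᵢe^(−Eᵢ/kT) = 3·e^(−0.30488) + 4·e^(−3.6585) = 2.2116 + 0.10308 = 2.3147.
F = −kT ln Z = −1.64 × ln(2.3147) = −1.64 × 0.83928 = -1.38 ε.

-1.38 ε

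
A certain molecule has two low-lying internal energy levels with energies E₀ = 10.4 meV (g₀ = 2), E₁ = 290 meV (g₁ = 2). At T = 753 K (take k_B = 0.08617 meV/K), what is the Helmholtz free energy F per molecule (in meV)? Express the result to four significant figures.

-35.44 meV

k_BT = 0.08617 × 753 K = 64.8860 meV.
Eᵢ/kT = 0.160281, 4.46938.
Z = Σ gᵢe^(−Eᵢ/kT) = 2·e^(−0.160281) + 2·e^(−4.46938) = 1.70381 + 0.0229088 = 1.72672.
F = −kT ln Z = −64.8860 × ln(1.72672) = −64.8860 × 0.546224 = -35.44 meV.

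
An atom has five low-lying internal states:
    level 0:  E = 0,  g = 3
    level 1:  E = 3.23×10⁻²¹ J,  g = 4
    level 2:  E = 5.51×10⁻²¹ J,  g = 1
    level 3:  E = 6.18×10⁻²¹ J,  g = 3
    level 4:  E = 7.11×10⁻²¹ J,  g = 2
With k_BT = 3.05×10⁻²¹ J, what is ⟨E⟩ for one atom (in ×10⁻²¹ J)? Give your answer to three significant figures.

Eᵢ/kT = 0, 1.0590, 1.8066, 2.0262, 2.3311.
Z = Σ gᵢe^(−Eᵢ/kT) = 3·e^(−0) + 4·e^(−1.0590) + 1·e^(−1.8066) + 3·e^(−2.0262) + 2·e^(−2.3311) = 3.0000 + 1.3872 + 0.16421 + 0.39551 + 0.19438 = 5.1413.
⟨E⟩ = Σ Eᵢ gᵢe^(−Eᵢ/kT) / Z = (0·3.0000 + 3.23·1.3872 + 5.51·0.16421 + 6.18·0.39551 + 7.11·0.19438) / 5.1413 = 1.79 ×10⁻²¹ J.

1.79 ×10⁻²¹ J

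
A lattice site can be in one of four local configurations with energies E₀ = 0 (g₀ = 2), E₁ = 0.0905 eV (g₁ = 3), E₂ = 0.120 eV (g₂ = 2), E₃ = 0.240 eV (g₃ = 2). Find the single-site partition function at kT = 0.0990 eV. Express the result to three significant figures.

Z = 3.97

Eᵢ/kT = 0, 0.91414, 1.2121, 2.4242.
Z = Σ gᵢe^(−Eᵢ/kT) = 2·e^(−0) + 3·e^(−0.91414) + 2·e^(−1.2121) + 2·e^(−2.4242) = 2.0000 + 1.2026 + 0.59514 + 0.17710 = 3.9748.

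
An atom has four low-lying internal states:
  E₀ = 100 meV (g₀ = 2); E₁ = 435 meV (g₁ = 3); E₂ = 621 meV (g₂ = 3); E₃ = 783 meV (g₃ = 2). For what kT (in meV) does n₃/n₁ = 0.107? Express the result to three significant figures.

190 meV

n₃/n₁ = (g₃/g₁) exp[−(E₃−E₁)/kT] = 0.107.
⇒ (E₃−E₁)/kT = ln((2/3)/0.107) = ln(6.2305) = 1.8295.
kT = 348 meV / 1.8295 = 190 meV.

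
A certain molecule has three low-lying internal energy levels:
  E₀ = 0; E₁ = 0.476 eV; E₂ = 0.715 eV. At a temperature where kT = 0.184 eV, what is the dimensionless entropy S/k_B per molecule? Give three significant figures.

Eᵢ/kT = 0, 2.5870, 3.8859.
Z = Σ e^(−Eᵢ/kT) = e^(−0) + e^(−2.5870) + e^(−3.8859) = 1.0000 + 0.075245 + 0.020529 = 1.0958.
⟨E⟩ = Σ EᵢPᵢ = 0.046080 eV.
S/k_B = ln Z + ⟨E⟩/kT = ln(1.0958) + 0.046080/0.184 = 0.091485 + 0.25043 = 0.342.

0.342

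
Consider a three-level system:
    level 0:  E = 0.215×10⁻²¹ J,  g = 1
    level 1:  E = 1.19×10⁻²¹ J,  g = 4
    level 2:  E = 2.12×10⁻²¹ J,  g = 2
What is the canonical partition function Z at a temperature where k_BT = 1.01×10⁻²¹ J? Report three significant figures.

Z = 2.28

Eᵢ/kT = 0.21287, 1.1782, 2.0990.
Z = Σ gᵢe^(−Eᵢ/kT) = 1·e^(−0.21287) + 4·e^(−1.1782) + 2·e^(−2.0990) = 0.80826 + 1.2313 + 0.24516 = 2.2847.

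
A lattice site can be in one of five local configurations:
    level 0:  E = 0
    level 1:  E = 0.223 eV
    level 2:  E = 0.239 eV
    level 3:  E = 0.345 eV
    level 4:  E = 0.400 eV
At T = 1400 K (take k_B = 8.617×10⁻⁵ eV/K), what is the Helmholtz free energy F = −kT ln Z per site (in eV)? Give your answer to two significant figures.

-0.040 eV

k_BT = 8.617×10⁻⁵ × 1400 K = 0.1206 eV.
Eᵢ/kT = 0, 1.849, 1.982, 2.861, 3.317.
Z = Σ e^(−Eᵢ/kT) = e^(−0) + e^(−1.849) + e^(−1.982) + e^(−2.861) + e^(−3.317) = 1.000 + 0.1574 + 0.1378 + 0.05721 + 0.03626 = 1.389.
F = −kT ln Z = −0.1206 × ln(1.389) = −0.1206 × 0.3286 = -0.040 eV.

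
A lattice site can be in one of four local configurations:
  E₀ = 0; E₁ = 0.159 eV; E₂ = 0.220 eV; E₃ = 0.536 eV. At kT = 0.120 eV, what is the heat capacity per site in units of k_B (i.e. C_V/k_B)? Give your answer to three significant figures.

Eᵢ/kT = 0, 1.3250, 1.8333, 4.4667.
Z = Σ e^(−Eᵢ/kT) = e^(−0) + e^(−1.3250) + e^(−1.8333) + e^(−4.4667) = 1.0000 + 0.26580 + 0.15989 + 0.011485 = 1.4372.
⟨E⟩ = 0.058164 eV, ⟨E²⟩ = 0.012356 eV².
C_V/k_B = (⟨E²⟩ − ⟨E⟩²)/(kT)² = (0.012356 − 0.0033831)/0.014400 = 0.623.

0.623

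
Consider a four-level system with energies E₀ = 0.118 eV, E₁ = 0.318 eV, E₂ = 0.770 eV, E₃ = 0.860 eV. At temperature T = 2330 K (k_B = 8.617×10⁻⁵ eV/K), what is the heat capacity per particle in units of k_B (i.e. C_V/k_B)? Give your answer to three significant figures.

0.611

k_BT = 8.617×10⁻⁵ × 2330 K = 0.20078 eV.
Eᵢ/kT = 0.58771, 1.5838, 3.8350, 4.2833.
Z = Σ e^(−Eᵢ/kT) = e^(−0.58771) + e^(−1.5838) + e^(−3.8350) + e^(−4.2833) = 0.55560 + 0.20519 + 0.021601 + 0.013797 = 0.79619.
⟨E⟩ = 0.20009 eV, ⟨E²⟩ = 0.064680 eV².
C_V/k_B = (⟨E²⟩ − ⟨E⟩²)/(kT)² = (0.064680 − 0.040036)/0.040313 = 0.611.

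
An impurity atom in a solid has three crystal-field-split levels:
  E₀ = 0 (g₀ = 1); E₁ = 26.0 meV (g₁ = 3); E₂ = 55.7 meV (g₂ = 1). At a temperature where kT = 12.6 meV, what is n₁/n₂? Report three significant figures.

n₁/n₂ = (g₁/g₂) exp[−(E₁−E₂)/kT] = (3/1) × exp(−(-29.7 meV)/(12.6 meV)) = (3/1) × exp(2.3571) = 31.7.

31.7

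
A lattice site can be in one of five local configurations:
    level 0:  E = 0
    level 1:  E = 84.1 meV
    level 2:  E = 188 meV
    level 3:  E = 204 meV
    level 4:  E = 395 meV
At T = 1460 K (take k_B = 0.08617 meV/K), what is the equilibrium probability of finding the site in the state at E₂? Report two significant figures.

0.11

k_BT = 0.08617 × 1460 K = 125.8 meV.
Eᵢ/kT = 0, 0.6685, 1.494, 1.622, 3.140.
Z = Σ e^(−Eᵢ/kT) = e^(−0) + e^(−0.6685) + e^(−1.494) + e^(−1.622) + e^(−3.140) = 1.000 + 0.5125 + 0.2245 + 0.1975 + 0.04328 = 1.978.
P₂ = e^(−E₂/kT) / Z = 0.2245/1.978 = 0.11.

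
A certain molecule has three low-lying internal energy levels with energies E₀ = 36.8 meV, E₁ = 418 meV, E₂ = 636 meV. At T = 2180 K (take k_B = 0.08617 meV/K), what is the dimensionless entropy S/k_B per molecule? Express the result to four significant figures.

0.4987

k_BT = 0.08617 × 2180 K = 187.851 meV.
Eᵢ/kT = 0.195900, 2.22517, 3.38566.
Z = Σ e^(−Eᵢ/kT) = e^(−0.195900) + e^(−2.22517) + e^(−3.38566) = 0.822094 + 0.108049 + 0.0338553 = 0.963998.
⟨E⟩ = Σ EᵢPᵢ = 100.570 meV.
S/k_B = ln Z + ⟨E⟩/kT = ln(0.963998) + 100.570/187.851 = -0.0366661 + 0.535371 = 0.4987.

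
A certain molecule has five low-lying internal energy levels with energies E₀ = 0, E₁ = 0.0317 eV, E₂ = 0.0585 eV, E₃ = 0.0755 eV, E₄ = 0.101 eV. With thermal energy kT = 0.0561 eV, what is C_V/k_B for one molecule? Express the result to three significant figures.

0.345

Eᵢ/kT = 0, 0.56506, 1.0428, 1.3458, 1.8004.
Z = Σ e^(−Eᵢ/kT) = e^(−0) + e^(−0.56506) + e^(−1.0428) + e^(−1.3458) + e^(−1.8004) = 1.0000 + 0.56833 + 0.35247 + 0.26033 + 0.16523 = 2.3464.
⟨E⟩ = 0.031955 eV, ⟨E²⟩ = 0.0021083 eV².
C_V/k_B = (⟨E²⟩ − ⟨E⟩²)/(kT)² = (0.0021083 − 0.0010211)/0.0031472 = 0.345.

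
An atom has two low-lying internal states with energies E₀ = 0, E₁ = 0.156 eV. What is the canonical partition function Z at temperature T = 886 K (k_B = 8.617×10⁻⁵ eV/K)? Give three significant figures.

k_BT = 8.617×10⁻⁵ × 886 K = 0.076347 eV.
Eᵢ/kT = 0, 2.0433.
Z = Σ e^(−Eᵢ/kT) = e^(−0) + e^(−2.0433) = 1.0000 + 0.12960 = 1.1296.

Z = 1.13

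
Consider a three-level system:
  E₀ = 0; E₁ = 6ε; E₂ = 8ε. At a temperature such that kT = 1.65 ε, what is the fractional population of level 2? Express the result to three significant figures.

Eᵢ/kT = 0, 3.6364, 4.8485.
Z = Σ e^(−Eᵢ/kT) = e^(−0) + e^(−3.6364) + e^(−4.8485) = 1.0000 + 0.026347 + 0.0078401 = 1.0342.
P₂ = e^(−E₂/kT) / Z = 0.0078401/1.0342 = 0.00758.

0.00758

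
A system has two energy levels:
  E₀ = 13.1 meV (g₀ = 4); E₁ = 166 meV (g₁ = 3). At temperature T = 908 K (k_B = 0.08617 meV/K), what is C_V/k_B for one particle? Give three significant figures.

0.332

k_BT = 0.08617 × 908 K = 78.242 meV.
Eᵢ/kT = 0.16743, 2.1216.
Z = Σ gᵢe^(−Eᵢ/kT) = 4·e^(−0.16743) + 3·e^(−2.1216) = 3.3833 + 0.35952 = 3.7428.
⟨E⟩ = 27.787 meV, ⟨E²⟩ = 2802.1 meV².
C_V/k_B = (⟨E²⟩ − ⟨E⟩²)/(kT)² = (2802.1 − 772.12)/6121.8 = 0.332.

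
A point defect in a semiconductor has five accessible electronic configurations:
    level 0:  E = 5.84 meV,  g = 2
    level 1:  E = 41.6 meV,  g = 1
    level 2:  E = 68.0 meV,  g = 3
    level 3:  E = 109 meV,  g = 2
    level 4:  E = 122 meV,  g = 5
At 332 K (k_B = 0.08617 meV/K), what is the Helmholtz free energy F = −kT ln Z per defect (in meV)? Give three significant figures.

k_BT = 0.08617 × 332 K = 28.608 meV.
Eᵢ/kT = 0.20414, 1.4541, 2.3770, 3.8101, 4.2645.
Z = Σ gᵢe^(−Eᵢ/kT) = 2·e^(−0.20414) + 1·e^(−1.4541) + 3·e^(−2.3770) + 2·e^(−3.8101) + 5·e^(−4.2645) = 1.6307 + 0.23361 + 0.27849 + 0.044292 + 0.070294 = 2.2574.
F = −kT ln Z = −28.608 × ln(2.2574) = −28.608 × 0.81421 = -23.3 meV.

-23.3 meV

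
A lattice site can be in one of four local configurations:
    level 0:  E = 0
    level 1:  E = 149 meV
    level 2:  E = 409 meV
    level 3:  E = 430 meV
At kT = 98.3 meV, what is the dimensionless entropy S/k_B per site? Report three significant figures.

0.584

Eᵢ/kT = 0, 1.5158, 4.1607, 4.3744.
Z = Σ e^(−Eᵢ/kT) = e^(−0) + e^(−1.5158) + e^(−4.1607) + e^(−4.3744) = 1.0000 + 0.21963 + 0.015597 + 0.012596 = 1.2478.
⟨E⟩ = Σ EᵢPᵢ = 35.679 meV.
S/k_B = ln Z + ⟨E⟩/kT = ln(1.2478) + 35.679/98.3 = 0.22138 + 0.36296 = 0.584.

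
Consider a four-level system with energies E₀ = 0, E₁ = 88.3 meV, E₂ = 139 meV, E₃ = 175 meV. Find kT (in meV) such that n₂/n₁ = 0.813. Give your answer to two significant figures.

n₂/n₁ = exp[−(E₂−E₁)/kT] = 0.813.
⇒ (E₂−E₁)/kT = ln(1/0.813) = ln(1.230) = 0.2070.
kT = 50.7 meV / 0.2070 = 240 meV.

240 meV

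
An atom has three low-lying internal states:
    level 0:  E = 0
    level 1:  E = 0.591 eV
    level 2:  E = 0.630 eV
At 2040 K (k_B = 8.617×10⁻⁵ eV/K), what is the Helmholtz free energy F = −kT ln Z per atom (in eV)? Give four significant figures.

-0.01065 eV

k_BT = 8.617×10⁻⁵ × 2040 K = 0.175787 eV.
Eᵢ/kT = 0, 3.36202, 3.58388.
Z = Σ e^(−Eᵢ/kT) = e^(−0) + e^(−3.36202) + e^(−3.58388) = 1.00000 + 0.0346652 + 0.0277678 = 1.06243.
F = −kT ln Z = −0.175787 × ln(1.06243) = −0.175787 × 0.0605587 = -0.01065 eV.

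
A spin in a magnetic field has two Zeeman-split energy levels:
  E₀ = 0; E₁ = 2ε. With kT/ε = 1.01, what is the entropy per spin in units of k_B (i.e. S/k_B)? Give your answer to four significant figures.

Eᵢ/kT = 0, 1.98020.
Z = Σ e^(−Eᵢ/kT) = e^(−0) + e^(−1.98020) = 1.00000 + 0.138042 = 1.13804.
⟨E⟩ = Σ EᵢPᵢ = 0.242596 ε.
S/k_B = ln Z + ⟨E⟩/kT = ln(1.13804) + 0.242596/1.01 = 0.129307 + 0.240194 = 0.3695.

0.3695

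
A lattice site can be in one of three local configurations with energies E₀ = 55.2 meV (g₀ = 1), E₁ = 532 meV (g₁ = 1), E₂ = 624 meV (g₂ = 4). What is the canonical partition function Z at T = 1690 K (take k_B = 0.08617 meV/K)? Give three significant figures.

Z = 0.766

k_BT = 0.08617 × 1690 K = 145.63 meV.
Eᵢ/kT = 0.37904, 3.6531, 4.2848.
Z = Σ gᵢe^(−Eᵢ/kT) = 1·e^(−0.37904) + 1·e^(−3.6531) + 4·e^(−4.2848) = 0.68452 + 0.025911 + 0.055106 = 0.76554.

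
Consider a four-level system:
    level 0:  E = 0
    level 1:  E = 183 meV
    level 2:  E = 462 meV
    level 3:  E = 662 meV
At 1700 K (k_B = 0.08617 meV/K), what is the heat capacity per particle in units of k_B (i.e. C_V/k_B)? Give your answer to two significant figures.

0.65

k_BT = 0.08617 × 1700 K = 146.5 meV.
Eᵢ/kT = 0, 1.249, 3.154, 4.519.
Z = Σ e^(−Eᵢ/kT) = e^(−0) + e^(−1.249) + e^(−3.154) + e^(−4.519) = 1.000 + 0.2868 + 0.04268 + 0.01090 = 1.340.
⟨E⟩ = 59.27 meV, ⟨E²⟩ = 17530 meV².
C_V/k_B = (⟨E²⟩ − ⟨E⟩²)/(kT)² = (17530 − 3513)/21460 = 0.65.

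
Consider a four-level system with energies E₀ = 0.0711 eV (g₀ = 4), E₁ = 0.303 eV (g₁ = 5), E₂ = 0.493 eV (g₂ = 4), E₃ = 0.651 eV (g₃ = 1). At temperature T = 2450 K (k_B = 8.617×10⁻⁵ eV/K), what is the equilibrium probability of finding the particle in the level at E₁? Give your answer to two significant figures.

k_BT = 8.617×10⁻⁵ × 2450 K = 0.2111 eV.
Eᵢ/kT = 0.3368, 1.435, 2.335, 3.084.
Z = Σ gᵢe^(−Eᵢ/kT) = 4·e^(−0.3368) + 5·e^(−1.435) + 4·e^(−2.335) + 1·e^(−3.084) = 2.856 + 1.191 + 0.3872 + 0.04578 = 4.480.
P₁ = g₁ e^(−E₁/kT) / Z = 1.191/4.480 = 0.27.

0.27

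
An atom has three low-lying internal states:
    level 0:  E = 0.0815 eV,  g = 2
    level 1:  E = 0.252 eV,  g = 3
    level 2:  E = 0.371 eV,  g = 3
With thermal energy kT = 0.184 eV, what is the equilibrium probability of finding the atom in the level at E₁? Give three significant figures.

0.312

Eᵢ/kT = 0.44293, 1.3696, 2.0163.
Z = Σ gᵢe^(−Eᵢ/kT) = 2·e^(−0.44293) + 3·e^(−1.3696) + 3·e^(−2.0163) = 1.2843 + 0.76263 + 0.39944 = 2.4464.
P₁ = g₁ e^(−E₁/kT) / Z = 0.76263/2.4464 = 0.312.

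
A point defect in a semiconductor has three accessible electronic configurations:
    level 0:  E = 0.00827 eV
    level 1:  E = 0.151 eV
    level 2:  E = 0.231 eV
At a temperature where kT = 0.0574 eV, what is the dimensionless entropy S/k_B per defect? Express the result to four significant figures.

Eᵢ/kT = 0.144077, 2.63066, 4.02439.
Z = Σ e^(−Eᵢ/kT) = e^(−0.144077) + e^(−2.63066) + e^(−4.02439) = 0.865821 + 0.0720309 + 0.0178743 = 0.955726.
⟨E⟩ = Σ EᵢPᵢ = 0.0231928 eV.
S/k_B = ln Z + ⟨E⟩/kT = ln(0.955726) + 0.0231928/0.0574 = -0.0452840 + 0.404056 = 0.3588.

0.3588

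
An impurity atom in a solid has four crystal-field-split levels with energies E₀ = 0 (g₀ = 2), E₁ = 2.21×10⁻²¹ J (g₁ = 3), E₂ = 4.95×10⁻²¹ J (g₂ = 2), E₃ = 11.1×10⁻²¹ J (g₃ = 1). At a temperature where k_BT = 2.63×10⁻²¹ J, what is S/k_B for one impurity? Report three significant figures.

Eᵢ/kT = 0, 0.84030, 1.8821, 4.2205.
Z = Σ gᵢe^(−Eᵢ/kT) = 2·e^(−0) + 3·e^(−0.84030) + 2·e^(−1.8821) + 1·e^(−4.2205) = 2.0000 + 1.2947 + 0.30454 + 0.014691 = 3.6139.
⟨E⟩ = Σ EᵢPᵢ = 1.2540 ×10⁻²¹ J.
S/k_B = ln Z + ⟨E⟩/kT = ln(3.6139) + 1.2540/2.63 = 1.2848 + 0.47681 = 1.76.

1.76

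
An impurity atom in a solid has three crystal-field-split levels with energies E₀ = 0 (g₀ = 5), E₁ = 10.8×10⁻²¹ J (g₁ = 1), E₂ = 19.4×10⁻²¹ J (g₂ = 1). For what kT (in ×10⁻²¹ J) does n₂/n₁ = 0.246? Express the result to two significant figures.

6.1 ×10⁻²¹ J

n₂/n₁ = (g₂/g₁) exp[−(E₂−E₁)/kT] = 0.246.
⇒ (E₂−E₁)/kT = ln((1/1)/0.246) = ln(4.065) = 1.402.
kT = 8.6 ×10⁻²¹ J / 1.402 = 6.1 ×10⁻²¹ J.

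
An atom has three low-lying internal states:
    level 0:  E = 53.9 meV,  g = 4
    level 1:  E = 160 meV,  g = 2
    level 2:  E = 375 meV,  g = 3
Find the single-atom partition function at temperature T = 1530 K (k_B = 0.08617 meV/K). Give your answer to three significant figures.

Z = 3.43

k_BT = 0.08617 × 1530 K = 131.84 meV.
Eᵢ/kT = 0.40883, 1.2136, 2.8444.
Z = Σ gᵢe^(−Eᵢ/kT) = 4·e^(−0.40883) + 2·e^(−1.2136) + 3·e^(−2.8444) = 2.6577 + 0.59425 + 0.17451 = 3.4265.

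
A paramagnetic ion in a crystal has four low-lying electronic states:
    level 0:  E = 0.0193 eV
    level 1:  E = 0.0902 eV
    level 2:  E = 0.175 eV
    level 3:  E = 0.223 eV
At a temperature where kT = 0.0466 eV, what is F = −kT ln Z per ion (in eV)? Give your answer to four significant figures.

Eᵢ/kT = 0.414163, 1.93562, 3.75536, 4.78541.
Z = Σ e^(−Eᵢ/kT) = e^(−0.414163) + e^(−1.93562) + e^(−3.75536) + e^(−4.78541) = 0.660893 + 0.144335 + 0.0233920 + 0.00835070 = 0.836971.
F = −kT ln Z = −0.0466 × ln(0.836971) = −0.0466 × -0.177966 = 0.008293 eV.

0.008293 eV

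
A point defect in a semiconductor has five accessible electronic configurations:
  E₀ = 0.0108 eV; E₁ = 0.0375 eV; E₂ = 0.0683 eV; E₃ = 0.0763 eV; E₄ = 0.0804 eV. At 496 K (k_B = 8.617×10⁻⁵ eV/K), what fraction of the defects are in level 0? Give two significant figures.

0.45

k_BT = 8.617×10⁻⁵ × 496 K = 0.04274 eV.
Eᵢ/kT = 0.2527, 0.8774, 1.598, 1.785, 1.881.
Z = Σ e^(−Eᵢ/kT) = e^(−0.2527) + e^(−0.8774) + e^(−1.598) + e^(−1.785) + e^(−1.881) = 0.7767 + 0.4159 + 0.2023 + 0.1678 + 0.1524 = 1.715.
P₀ = e^(−E₀/kT) / Z = 0.7767/1.715 = 0.45.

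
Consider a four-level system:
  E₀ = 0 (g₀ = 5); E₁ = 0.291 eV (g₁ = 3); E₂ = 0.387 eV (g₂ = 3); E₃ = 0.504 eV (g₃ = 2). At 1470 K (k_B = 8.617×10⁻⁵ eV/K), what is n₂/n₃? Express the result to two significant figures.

3.8

k_BT = 8.617×10⁻⁵ × 1470 K = 0.1267 eV.
n₂/n₃ = (g₂/g₃) exp[−(E₂−E₃)/kT] = (3/2) × exp(−(-0.117 eV)/(0.1267 eV)) = (3/2) × exp(0.9234) = 3.8.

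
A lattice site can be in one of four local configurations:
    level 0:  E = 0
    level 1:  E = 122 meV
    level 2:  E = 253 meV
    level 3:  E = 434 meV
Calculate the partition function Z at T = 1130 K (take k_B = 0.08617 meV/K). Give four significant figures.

Z = 1.372

k_BT = 0.08617 × 1130 K = 97.3721 meV.
Eᵢ/kT = 0, 1.25293, 2.59828, 4.45713.
Z = Σ e^(−Eᵢ/kT) = e^(−0) + e^(−1.25293) + e^(−2.59828) + e^(−4.45713) = 1.00000 + 0.285667 + 0.0744014 + 0.0115956 = 1.37166.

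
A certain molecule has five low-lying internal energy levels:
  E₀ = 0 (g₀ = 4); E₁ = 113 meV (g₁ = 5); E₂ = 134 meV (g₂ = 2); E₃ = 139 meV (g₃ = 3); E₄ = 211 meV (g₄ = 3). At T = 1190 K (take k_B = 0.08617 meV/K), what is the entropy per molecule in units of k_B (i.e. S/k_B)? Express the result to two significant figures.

k_BT = 0.08617 × 1190 K = 102.5 meV.
Eᵢ/kT = 0, 1.102, 1.307, 1.356, 2.059.
Z = Σ gᵢe^(−Eᵢ/kT) = 4·e^(−0) + 5·e^(−1.102) + 2·e^(−1.307) + 3·e^(−1.356) + 3·e^(−2.059) = 4.000 + 1.661 + 0.5413 + 0.7731 + 0.3827 = 7.358.
⟨E⟩ = Σ EᵢPᵢ = 60.95 meV.
S/k_B = ln Z + ⟨E⟩/kT = ln(7.358) + 60.95/102.5 = 1.996 + 0.5946 = 2.6.

2.6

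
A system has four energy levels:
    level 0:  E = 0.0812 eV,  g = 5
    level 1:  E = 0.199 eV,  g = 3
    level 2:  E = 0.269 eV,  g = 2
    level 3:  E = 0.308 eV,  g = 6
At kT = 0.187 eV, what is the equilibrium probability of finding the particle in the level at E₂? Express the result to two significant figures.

Eᵢ/kT = 0.4342, 1.064, 1.439, 1.647.
Z = Σ gᵢe^(−Eᵢ/kT) = 5·e^(−0.4342) + 3·e^(−1.064) + 2·e^(−1.439) + 6·e^(−1.647) = 3.239 + 1.035 + 0.4743 + 1.156 = 5.904.
P₂ = g₂ e^(−E₂/kT) / Z = 0.4743/5.904 = 0.080.

0.080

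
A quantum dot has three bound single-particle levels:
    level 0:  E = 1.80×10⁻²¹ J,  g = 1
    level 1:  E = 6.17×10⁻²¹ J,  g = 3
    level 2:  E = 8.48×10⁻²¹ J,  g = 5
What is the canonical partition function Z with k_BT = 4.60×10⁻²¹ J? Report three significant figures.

Z = 2.25

Eᵢ/kT = 0.39130, 1.3413, 1.8435.
Z = Σ gᵢe^(−Eᵢ/kT) = 1·e^(−0.39130) + 3·e^(−1.3413) + 5·e^(−1.8435) = 0.67618 + 0.78452 + 0.79131 = 2.2520.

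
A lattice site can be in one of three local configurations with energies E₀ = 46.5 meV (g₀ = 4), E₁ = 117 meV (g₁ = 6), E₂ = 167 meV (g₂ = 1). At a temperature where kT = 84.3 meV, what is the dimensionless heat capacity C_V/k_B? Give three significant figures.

Eᵢ/kT = 0.55160, 1.3879, 1.9810.
Z = Σ gᵢe^(−Eᵢ/kT) = 4·e^(−0.55160) + 6·e^(−1.3879) + 1·e^(−1.9810) = 2.3041 + 1.4976 + 0.13793 = 3.9396.
⟨E⟩ = 77.519 meV, ⟨E²⟩ = 7444.8 meV².
C_V/k_B = (⟨E²⟩ − ⟨E⟩²)/(kT)² = (7444.8 − 6009.2)/7106.5 = 0.202.

0.202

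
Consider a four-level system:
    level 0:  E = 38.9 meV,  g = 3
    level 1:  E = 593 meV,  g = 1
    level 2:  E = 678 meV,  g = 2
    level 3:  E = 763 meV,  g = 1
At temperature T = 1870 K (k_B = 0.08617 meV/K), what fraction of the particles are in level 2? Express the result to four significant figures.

0.01230

k_BT = 0.08617 × 1870 K = 161.138 meV.
Eᵢ/kT = 0.241408, 3.68008, 4.20757, 4.73507.
Z = Σ gᵢe^(−Eᵢ/kT) = 3·e^(−0.241408) + 1·e^(−3.68008) + 2·e^(−4.20757) + 1·e^(−4.73507) = 2.35656 + 0.0252210 + 0.0297650 + 0.00878183 = 2.42033.
P₂ = g₂ e^(−E₂/kT) / Z = 0.0297650/2.42033 = 0.01230.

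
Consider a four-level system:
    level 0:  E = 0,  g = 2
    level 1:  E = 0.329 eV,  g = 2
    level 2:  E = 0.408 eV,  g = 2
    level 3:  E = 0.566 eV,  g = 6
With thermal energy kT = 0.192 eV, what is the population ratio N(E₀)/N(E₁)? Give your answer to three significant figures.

n₀/n₁ = (g₀/g₁) exp[−(E₀−E₁)/kT] = (2/2) × exp(−(-0.329 eV)/(0.192 eV)) = (2/2) × exp(1.7135) = 5.55.

5.55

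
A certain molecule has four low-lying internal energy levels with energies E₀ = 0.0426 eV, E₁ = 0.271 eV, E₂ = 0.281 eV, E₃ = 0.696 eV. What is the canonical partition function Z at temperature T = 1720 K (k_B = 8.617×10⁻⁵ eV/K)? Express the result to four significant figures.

Z = 1.070

k_BT = 8.617×10⁻⁵ × 1720 K = 0.148212 eV.
Eᵢ/kT = 0.287426, 1.82846, 1.89593, 4.69598.
Z = Σ e^(−Eᵢ/kT) = e^(−0.287426) + e^(−1.82846) + e^(−1.89593) + e^(−4.69598) = 0.750192 + 0.160661 + 0.150179 + 0.00913191 = 1.07016.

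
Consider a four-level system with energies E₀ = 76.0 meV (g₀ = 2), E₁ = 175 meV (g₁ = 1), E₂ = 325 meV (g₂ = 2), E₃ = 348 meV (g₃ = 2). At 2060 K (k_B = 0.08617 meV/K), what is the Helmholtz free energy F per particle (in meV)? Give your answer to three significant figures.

-146 meV

k_BT = 0.08617 × 2060 K = 177.51 meV.
Eᵢ/kT = 0.42814, 0.98586, 1.8309, 1.9605.
Z = Σ gᵢe^(−Eᵢ/kT) = 2·e^(−0.42814) + 1·e^(−0.98586) + 2·e^(−1.8309) + 2·e^(−1.9605) = 1.3034 + 0.37312 + 0.32054 + 0.28158 = 2.2786.
F = −kT ln Z = −177.51 × ln(2.2786) = −177.51 × 0.82356 = -146 meV.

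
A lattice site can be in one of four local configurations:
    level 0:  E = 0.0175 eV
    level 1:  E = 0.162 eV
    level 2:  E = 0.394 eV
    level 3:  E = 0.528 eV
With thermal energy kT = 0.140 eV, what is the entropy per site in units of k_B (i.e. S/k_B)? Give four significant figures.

0.8168

Eᵢ/kT = 0.125000, 1.15714, 2.81429, 3.77143.
Z = Σ e^(−Eᵢ/kT) = e^(−0.125000) + e^(−1.15714) + e^(−2.81429) + e^(−3.77143) = 0.882497 + 0.314384 + 0.0599473 + 0.0230191 = 1.27985.
⟨E⟩ = Σ EᵢPᵢ = 0.0798119 eV.
S/k_B = ln Z + ⟨E⟩/kT = ln(1.27985) + 0.0798119/0.140 = 0.246743 + 0.570085 = 0.8168.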